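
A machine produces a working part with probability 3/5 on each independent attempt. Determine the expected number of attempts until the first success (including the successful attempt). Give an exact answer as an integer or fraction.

For a geometric distribution, E[trials] = 1/p = 1/(3/5) = 5/3.

5/3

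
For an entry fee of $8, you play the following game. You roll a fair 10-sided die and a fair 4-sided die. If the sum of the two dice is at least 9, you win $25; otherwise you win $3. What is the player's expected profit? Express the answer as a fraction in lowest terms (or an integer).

49/10 dollars

E[payout] = (11/20)·3 + (9/20)·25 = 129/10
Expected profit = 129/10 − 8 = 49/10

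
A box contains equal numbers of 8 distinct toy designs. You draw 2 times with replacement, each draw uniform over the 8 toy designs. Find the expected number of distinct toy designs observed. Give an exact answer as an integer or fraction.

15/8

Let Xⱼ=1 if type j appears at least once. P(Xⱼ=1) = 1 − ((8−1)/8)^2 = 15/64.
E[#distinct] = 8·15/64 = 15/8.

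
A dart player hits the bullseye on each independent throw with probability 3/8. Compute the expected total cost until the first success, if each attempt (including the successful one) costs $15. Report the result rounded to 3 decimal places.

E[#attempts] = 1/p = 8/3; E[cost] = 15·8/3 = 40.
≈ 40.000

$40.000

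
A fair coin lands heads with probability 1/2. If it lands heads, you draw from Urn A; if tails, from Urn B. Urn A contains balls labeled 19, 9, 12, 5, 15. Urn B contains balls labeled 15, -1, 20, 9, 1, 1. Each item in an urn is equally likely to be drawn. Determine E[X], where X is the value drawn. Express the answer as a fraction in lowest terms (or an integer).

E[X | Urn A] = (19 + 9 + 12 + 5 + 15)/5 = 12
E[X | Urn B] = (15 − 1 + 20 + 9 + 1 + 1)/6 = 15/2
E[X] = (1/2)·12 + (1/2)·15/2 = 39/4

39/4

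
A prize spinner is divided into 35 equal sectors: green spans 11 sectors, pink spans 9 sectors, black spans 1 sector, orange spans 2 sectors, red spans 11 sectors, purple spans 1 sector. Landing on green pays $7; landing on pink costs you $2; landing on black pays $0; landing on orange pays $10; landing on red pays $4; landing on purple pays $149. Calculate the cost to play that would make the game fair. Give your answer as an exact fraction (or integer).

E[payout] = (11/35)·7 + (9/35)·(-2) + (1/35)·0 + (2/35)·10 + (11/35)·4 + (1/35)·149 = 272/35
Fair fee = E[payout] = 272/35

272/35 dollars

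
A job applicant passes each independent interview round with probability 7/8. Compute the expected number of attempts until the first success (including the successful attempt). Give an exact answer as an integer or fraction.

For a geometric distribution, E[trials] = 1/p = 1/(7/8) = 8/7.

8/7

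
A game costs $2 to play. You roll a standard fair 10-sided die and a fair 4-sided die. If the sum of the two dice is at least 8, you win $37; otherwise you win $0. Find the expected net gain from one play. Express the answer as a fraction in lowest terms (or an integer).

367/20 dollars

E[payout] = (9/20)·0 + (11/20)·37 = 407/20
Expected profit = 407/20 − 2 = 367/20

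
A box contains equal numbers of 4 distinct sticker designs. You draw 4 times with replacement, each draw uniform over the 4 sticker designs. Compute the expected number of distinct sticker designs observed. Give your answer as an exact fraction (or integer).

175/64

Let Xⱼ=1 if type j appears at least once. P(Xⱼ=1) = 1 − ((4−1)/4)^4 = 175/256.
E[#distinct] = 4·175/256 = 175/64.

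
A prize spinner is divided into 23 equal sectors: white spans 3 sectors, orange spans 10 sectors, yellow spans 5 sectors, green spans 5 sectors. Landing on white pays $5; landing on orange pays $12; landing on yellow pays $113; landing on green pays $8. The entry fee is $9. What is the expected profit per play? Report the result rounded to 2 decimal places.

E[payout] = (3/23)·5 + (10/23)·12 + (5/23)·113 + (5/23)·8 = 740/23
Expected profit = 740/23 − 9 = 533/23 ≈ $23.17

$23.17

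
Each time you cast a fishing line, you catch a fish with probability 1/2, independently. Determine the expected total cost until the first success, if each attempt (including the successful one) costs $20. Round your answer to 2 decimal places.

$40.00

E[#attempts] = 1/p = 2; E[cost] = 20·2 = 40.
≈ 40.00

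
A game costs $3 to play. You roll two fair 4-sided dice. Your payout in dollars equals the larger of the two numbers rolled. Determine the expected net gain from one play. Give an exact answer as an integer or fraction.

Distribution of the larger of the two numbers rolled: 1 w.p. 1/16, 2 w.p. 3/16, 3 w.p. 5/16, 4 w.p. 7/16
E[payout] = (1/16)·1 + (3/16)·2 + (5/16)·3 + (7/16)·4 = 25/8
Expected profit = 25/8 − 3 = 1/8

1/8 dollars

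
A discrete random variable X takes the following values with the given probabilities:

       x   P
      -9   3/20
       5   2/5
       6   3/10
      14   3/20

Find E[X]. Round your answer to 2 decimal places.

4.55

E[X] = (3/20)·(-9) + (2/5)·5 + (3/10)·6 + (3/20)·14
     = 91/20 ≈ 4.55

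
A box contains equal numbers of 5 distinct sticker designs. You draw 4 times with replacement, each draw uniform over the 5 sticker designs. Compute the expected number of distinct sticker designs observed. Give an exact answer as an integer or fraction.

Let Xⱼ=1 if type j appears at least once. P(Xⱼ=1) = 1 − ((5−1)/5)^4 = 369/625.
E[#distinct] = 5·369/625 = 369/125.

369/125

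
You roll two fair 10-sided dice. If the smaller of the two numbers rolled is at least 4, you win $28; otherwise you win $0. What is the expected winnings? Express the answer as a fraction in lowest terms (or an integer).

E[payout] = (51/100)·0 + (49/100)·28 = 343/25

343/25 dollars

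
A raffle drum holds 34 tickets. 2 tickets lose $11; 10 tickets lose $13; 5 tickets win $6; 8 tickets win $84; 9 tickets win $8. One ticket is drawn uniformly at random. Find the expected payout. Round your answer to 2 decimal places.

$18.29

E[payout] = (2/34)·(-11) + (10/34)·(-13) + (5/34)·6 + (8/34)·84 + (9/34)·8 = 311/17
≈ $18.29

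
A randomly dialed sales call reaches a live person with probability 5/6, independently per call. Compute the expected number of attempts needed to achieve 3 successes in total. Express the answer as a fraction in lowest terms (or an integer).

18/5

By linearity (sum of 3 independent geometric waits), E[trials] = 3/p = 3/(5/6) = 18/5.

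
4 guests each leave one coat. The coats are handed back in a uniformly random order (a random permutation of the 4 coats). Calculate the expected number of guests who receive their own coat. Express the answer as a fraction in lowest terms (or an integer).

1

Let Xᵢ = 1 if person i gets their own coat. For each i, P(Xᵢ=1) = 1/4.
By linearity of expectation, E[X₁+…+X_4] = 4·(1/4) = 1.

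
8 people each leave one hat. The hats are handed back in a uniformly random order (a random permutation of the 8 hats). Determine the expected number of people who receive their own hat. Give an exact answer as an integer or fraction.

Let Xᵢ = 1 if person i gets their own hat. For each i, P(Xᵢ=1) = 1/8.
By linearity of expectation, E[X₁+…+X_8] = 8·(1/8) = 1.

1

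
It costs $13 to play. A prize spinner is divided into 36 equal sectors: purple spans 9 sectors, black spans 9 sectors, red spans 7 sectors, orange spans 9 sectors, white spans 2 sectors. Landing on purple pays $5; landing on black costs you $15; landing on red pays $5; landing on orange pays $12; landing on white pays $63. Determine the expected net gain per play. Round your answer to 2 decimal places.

E[payout] = (9/36)·5 + (9/36)·(-15) + (7/36)·5 + (9/36)·12 + (2/36)·63 = 179/36
Expected profit = 179/36 − 13 = -289/36 ≈ -$8.03

-$8.03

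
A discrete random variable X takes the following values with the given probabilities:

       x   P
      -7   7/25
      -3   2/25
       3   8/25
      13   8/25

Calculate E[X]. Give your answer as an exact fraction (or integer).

E[X] = (7/25)·(-7) + (2/25)·(-3) + (8/25)·3 + (8/25)·13
     = 73/25

73/25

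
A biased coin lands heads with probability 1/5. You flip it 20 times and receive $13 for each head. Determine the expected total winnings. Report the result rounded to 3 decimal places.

E[#heads] = 20·1/5 = 4 (linearity over flips).
E[winnings] = 13·4 = 52.
≈ 52.000

$52.000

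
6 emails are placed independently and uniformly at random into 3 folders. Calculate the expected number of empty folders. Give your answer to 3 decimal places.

0.263

Let Xⱼ=1 if folder j is empty. P(Xⱼ=1) = ((3-1)/3)^6 = 64/729.
By linearity, E[#empty] = 3·64/729 = 64/243.
≈ 0.263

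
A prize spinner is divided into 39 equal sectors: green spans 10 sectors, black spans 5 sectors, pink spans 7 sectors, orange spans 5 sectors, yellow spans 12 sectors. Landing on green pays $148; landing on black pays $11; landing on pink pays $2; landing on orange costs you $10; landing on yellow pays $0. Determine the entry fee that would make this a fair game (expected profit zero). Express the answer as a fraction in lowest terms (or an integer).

E[payout] = (10/39)·148 + (5/39)·11 + (7/39)·2 + (5/39)·(-10) + (12/39)·0 = 1499/39
Fair fee = E[payout] = 1499/39

1499/39 dollars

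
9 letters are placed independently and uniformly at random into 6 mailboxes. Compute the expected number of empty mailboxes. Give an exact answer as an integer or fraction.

Let Xⱼ=1 if mailbox j is empty. P(Xⱼ=1) = ((6-1)/6)^9 = 1953125/10077696.
By linearity, E[#empty] = 6·1953125/10077696 = 1953125/1679616.

1953125/1679616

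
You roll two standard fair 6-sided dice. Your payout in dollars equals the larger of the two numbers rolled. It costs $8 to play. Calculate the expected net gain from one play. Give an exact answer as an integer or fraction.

-127/36 dollars

Distribution of the larger of the two numbers rolled: 1 w.p. 1/36, 2 w.p. 1/12, 3 w.p. 5/36, 4 w.p. 7/36, 5 w.p. 1/4, 6 w.p. 11/36
E[payout] = (1/36)·1 + (1/12)·2 + (5/36)·3 + (7/36)·4 + (1/4)·5 + (11/36)·6 = 161/36
Expected profit = 161/36 − 8 = -127/36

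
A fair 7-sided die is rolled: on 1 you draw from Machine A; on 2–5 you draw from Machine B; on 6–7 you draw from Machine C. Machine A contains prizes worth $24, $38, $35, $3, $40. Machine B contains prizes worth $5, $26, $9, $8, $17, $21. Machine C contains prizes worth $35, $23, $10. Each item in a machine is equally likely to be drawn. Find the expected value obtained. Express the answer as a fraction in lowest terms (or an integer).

56/3 dollars

E[X | Machine A] = (24 + 38 + 35 + 3 + 40)/5 = 28
E[X | Machine B] = (5 + 26 + 9 + 8 + 17 + 21)/6 = 43/3
E[X | Machine C] = (35 + 23 + 10)/3 = 68/3
E[X] = (1/7)·28 + (4/7)·43/3 + (2/7)·68/3 = 56/3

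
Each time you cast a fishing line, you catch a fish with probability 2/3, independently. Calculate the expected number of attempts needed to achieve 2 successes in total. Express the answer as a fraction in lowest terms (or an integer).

By linearity (sum of 2 independent geometric waits), E[trials] = 2/p = 2/(2/3) = 3.

3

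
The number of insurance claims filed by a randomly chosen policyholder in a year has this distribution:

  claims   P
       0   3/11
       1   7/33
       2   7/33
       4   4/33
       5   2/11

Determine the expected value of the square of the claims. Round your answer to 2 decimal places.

E[X²] = (3/11)·0 + (7/33)·1 + (7/33)·4 + (4/33)·16 + (2/11)·25
     = 83/11 ≈ 7.55

7.55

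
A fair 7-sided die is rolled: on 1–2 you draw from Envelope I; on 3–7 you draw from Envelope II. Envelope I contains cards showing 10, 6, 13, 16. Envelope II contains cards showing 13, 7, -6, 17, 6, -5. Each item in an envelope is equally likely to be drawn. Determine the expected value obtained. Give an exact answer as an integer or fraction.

295/42

E[X | Envelope I] = (10 + 6 + 13 + 16)/4 = 45/4
E[X | Envelope II] = (13 + 7 − 6 + 17 + 6 − 5)/6 = 16/3
E[X] = (2/7)·45/4 + (5/7)·16/3 = 295/42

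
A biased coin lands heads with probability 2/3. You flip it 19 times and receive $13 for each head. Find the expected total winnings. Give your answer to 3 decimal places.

E[#heads] = 19·2/3 = 38/3 (linearity over flips).
E[winnings] = 13·38/3 = 494/3.
≈ 164.667

$164.667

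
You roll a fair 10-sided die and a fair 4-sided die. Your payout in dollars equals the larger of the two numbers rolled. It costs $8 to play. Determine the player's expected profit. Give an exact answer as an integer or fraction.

-9/4 dollars

Distribution of the larger of the two numbers rolled: 1 w.p. 1/40, 2 w.p. 3/40, 3 w.p. 1/8, 4 w.p. 7/40, 5 w.p. 1/10, 6 w.p. 1/10, …
E[payout] = (1/40)·1 + (3/40)·2 + (1/8)·3 + (7/40)·4 + (1/10)·5 + (1/10)·6 + (1/10)·7 + (1/10)·8 + (1/10)·9 + (1/10)·10 = 23/4
Expected profit = 23/4 − 8 = -9/4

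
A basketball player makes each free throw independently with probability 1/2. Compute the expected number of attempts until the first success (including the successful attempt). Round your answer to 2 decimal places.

For a geometric distribution, E[trials] = 1/p = 1/(1/2) = 2.
≈ 2.00

2.00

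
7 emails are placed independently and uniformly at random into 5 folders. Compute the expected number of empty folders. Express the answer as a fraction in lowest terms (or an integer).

16384/15625

Let Xⱼ=1 if folder j is empty. P(Xⱼ=1) = ((5-1)/5)^7 = 16384/78125.
By linearity, E[#empty] = 5·16384/78125 = 16384/15625.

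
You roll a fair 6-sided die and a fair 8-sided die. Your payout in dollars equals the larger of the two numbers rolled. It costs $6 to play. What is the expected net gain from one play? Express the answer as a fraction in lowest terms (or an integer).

Distribution of the larger of the two numbers rolled: 1 w.p. 1/48, 2 w.p. 1/16, 3 w.p. 5/48, 4 w.p. 7/48, 5 w.p. 3/16, 6 w.p. 11/48, …
E[payout] = (1/48)·1 + (1/16)·2 + (5/48)·3 + (7/48)·4 + (3/16)·5 + (11/48)·6 + (1/8)·7 + (1/8)·8 = 251/48
Expected profit = 251/48 − 6 = -37/48

-37/48 dollars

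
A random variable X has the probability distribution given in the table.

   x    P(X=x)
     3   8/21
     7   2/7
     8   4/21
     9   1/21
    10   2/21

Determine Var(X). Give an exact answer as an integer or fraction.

E[X] = (8/21)·3 + (2/7)·7 + (4/21)·8 + (1/21)·9 + (2/21)·10 = 127/21
E[X²] = (8/21)·9 + (2/7)·49 + (4/21)·64 + (1/21)·81 + (2/21)·100 = 43
Var(X) = 43 − (127/21)² = 2834/441

2834/441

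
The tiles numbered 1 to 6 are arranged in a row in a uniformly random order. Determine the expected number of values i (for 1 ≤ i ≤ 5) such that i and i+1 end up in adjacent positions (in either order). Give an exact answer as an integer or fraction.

For each i ∈ {1,…,5}, let Xᵢ = 1 if i and i+1 are adjacent. P(Xᵢ=1) = 2·(6−1)!/6! = 2/6.
By linearity, E[ΣXᵢ] = (5)·(2/6) = 5/3.

5/3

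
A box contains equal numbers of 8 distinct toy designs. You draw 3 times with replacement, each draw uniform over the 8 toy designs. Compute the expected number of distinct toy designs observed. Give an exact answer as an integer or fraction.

169/64

Let Xⱼ=1 if type j appears at least once. P(Xⱼ=1) = 1 − ((8−1)/8)^3 = 169/512.
E[#distinct] = 8·169/512 = 169/64.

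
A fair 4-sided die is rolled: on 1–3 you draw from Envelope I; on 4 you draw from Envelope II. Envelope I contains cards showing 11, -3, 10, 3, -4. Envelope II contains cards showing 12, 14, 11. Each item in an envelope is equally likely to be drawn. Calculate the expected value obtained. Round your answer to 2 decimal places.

5.63

E[X | Envelope I] = (11 − 3 + 10 + 3 − 4)/5 = 17/5
E[X | Envelope II] = (12 + 14 + 11)/3 = 37/3
E[X] = (3/4)·17/5 + (1/4)·37/3 = 169/30 ≈ 5.63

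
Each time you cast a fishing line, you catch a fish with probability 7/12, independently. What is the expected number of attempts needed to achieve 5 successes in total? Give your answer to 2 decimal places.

8.57

By linearity (sum of 5 independent geometric waits), E[trials] = 5/p = 5/(7/12) = 60/7.
≈ 8.57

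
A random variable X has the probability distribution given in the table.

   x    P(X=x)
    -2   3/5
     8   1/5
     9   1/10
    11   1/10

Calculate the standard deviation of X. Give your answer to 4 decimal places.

5.4443

E[X] = 12/5, E[X²] = 177/5
Var(X) = E[X²] − (E[X])² = 177/5 − 144/25 = 741/25
SD(X) = √(741/25) ≈ 5.4443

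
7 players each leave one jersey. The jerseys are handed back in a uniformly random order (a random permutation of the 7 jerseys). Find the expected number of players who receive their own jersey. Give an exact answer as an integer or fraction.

1

Let Xᵢ = 1 if person i gets their own jersey. For each i, P(Xᵢ=1) = 1/7.
By linearity of expectation, E[X₁+…+X_7] = 7·(1/7) = 1.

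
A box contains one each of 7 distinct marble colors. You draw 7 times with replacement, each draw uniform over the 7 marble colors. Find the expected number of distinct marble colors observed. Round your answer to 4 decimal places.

4.6206

Let Xⱼ=1 if type j appears at least once. P(Xⱼ=1) = 1 − ((7−1)/7)^7 = 543607/823543.
E[#distinct] = 7·543607/823543 = 543607/117649.
≈ 4.6206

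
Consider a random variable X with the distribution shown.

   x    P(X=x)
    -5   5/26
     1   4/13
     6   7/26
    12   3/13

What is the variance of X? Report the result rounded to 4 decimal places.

E[X] = (5/26)·(-5) + (4/13)·1 + (7/26)·6 + (3/13)·12 = 97/26
E[X²] = (5/26)·25 + (4/13)·1 + (7/26)·36 + (3/13)·144 = 1249/26
Var(X) = 1249/26 − (97/26)² = 23065/676 ≈ 34.1198

34.1198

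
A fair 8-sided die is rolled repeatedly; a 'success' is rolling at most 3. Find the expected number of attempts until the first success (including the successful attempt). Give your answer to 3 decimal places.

2.667

For a geometric distribution, E[trials] = 1/p = 1/(3/8) = 8/3.
≈ 2.667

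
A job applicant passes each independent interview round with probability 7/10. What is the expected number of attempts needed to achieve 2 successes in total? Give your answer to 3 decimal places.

By linearity (sum of 2 independent geometric waits), E[trials] = 2/p = 2/(7/10) = 20/7.
≈ 2.857

2.857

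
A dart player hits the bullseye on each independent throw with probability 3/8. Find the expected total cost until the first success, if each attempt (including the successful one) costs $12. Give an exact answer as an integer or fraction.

E[#attempts] = 1/p = 8/3; E[cost] = 12·8/3 = 32.

$32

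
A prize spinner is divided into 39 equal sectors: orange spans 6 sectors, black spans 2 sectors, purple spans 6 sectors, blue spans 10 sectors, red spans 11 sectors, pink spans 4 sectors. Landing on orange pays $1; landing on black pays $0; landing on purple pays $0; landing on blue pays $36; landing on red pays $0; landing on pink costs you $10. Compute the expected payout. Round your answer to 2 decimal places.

$8.36

E[payout] = (6/39)·1 + (2/39)·0 + (6/39)·0 + (10/39)·36 + (11/39)·0 + (4/39)·(-10) = 326/39
≈ $8.36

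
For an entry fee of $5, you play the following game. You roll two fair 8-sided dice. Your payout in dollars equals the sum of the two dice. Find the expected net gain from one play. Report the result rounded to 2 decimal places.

Distribution of the sum of the two dice: 2 w.p. 1/64, 3 w.p. 1/32, 4 w.p. 3/64, 5 w.p. 1/16, 6 w.p. 5/64, 7 w.p. 3/32, …
E[payout] = (1/64)·2 + (1/32)·3 + (3/64)·4 + (1/16)·5 + (5/64)·6 + (3/32)·7 + (7/64)·8 + (1/8)·9 + (7/64)·10 + (3/32)·11 + (5/64)·12 + (1/16)·13 + (3/64)·14 + (1/32)·15 + (1/64)·16 = 9
Expected profit = 9 − 5 = 4 ≈ $4.00

$4.00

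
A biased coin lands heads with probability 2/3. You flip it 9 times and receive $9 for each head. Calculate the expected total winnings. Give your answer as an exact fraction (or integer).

E[#heads] = 9·2/3 = 6 (linearity over flips).
E[winnings] = 9·6 = 54.

$54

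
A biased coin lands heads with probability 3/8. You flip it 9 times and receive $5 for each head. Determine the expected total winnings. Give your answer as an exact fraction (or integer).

E[#heads] = 9·3/8 = 27/8 (linearity over flips).
E[winnings] = 5·27/8 = 135/8.

135/8 dollars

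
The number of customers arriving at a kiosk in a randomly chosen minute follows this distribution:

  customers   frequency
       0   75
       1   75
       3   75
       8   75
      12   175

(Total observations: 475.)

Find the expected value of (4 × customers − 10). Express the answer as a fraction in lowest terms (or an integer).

Total = 475, so P(customers=0) = 75/475, etc.
E[4x-10] = (3/19)·(-10) + (3/19)·(-6) + (3/19)·2 + (3/19)·22 + (7/19)·38
     = 290/19

290/19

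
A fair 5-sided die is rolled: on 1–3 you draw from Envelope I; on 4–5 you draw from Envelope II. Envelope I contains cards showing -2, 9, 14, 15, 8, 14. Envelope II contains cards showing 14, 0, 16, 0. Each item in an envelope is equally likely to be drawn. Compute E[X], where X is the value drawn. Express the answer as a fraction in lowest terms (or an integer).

44/5

E[X | Envelope I] = (-2 + 9 + 14 + 15 + 8 + 14)/6 = 29/3
E[X | Envelope II] = (14 + 0 + 16 + 0)/4 = 15/2
E[X] = (3/5)·29/3 + (2/5)·15/2 = 44/5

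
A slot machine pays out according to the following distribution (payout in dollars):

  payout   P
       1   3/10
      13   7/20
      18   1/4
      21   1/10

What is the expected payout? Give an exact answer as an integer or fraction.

229/20 dollars

E[X] = (3/10)·1 + (7/20)·13 + (1/4)·18 + (1/10)·21
     = 229/20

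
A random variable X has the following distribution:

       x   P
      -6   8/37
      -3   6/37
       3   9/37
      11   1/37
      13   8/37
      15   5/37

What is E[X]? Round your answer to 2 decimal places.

E[X] = (8/37)·(-6) + (6/37)·(-3) + (9/37)·3 + (1/37)·11 + (8/37)·13 + (5/37)·15
     = 151/37 ≈ 4.08

4.08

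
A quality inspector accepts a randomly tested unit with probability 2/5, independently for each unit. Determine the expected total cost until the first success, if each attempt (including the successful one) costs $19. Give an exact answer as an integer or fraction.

95/2 dollars

E[#attempts] = 1/p = 5/2; E[cost] = 19·5/2 = 95/2.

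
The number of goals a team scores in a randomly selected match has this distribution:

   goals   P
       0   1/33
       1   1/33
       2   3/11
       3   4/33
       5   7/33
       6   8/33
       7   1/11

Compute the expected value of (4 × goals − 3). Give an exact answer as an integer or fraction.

E[4x-3] = (1/33)·(-3) + (1/33)·1 + (3/11)·5 + (4/33)·9 + (7/33)·17 + (8/33)·21 + (1/11)·25
     = 147/11

147/11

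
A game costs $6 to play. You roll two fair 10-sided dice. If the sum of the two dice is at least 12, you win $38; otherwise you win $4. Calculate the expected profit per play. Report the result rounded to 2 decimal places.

E[payout] = (11/20)·4 + (9/20)·38 = 193/10
Expected profit = 193/10 − 6 = 133/10 ≈ $13.30

$13.30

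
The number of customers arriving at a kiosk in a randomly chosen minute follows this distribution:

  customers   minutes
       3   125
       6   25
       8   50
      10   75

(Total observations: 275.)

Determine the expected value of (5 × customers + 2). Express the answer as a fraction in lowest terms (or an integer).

357/11

Total = 275, so P(customers=3) = 125/275, etc.
E[5x+2] = (5/11)·17 + (1/11)·32 + (2/11)·42 + (3/11)·52
     = 357/11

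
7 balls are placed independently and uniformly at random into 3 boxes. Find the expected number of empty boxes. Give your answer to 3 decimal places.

Let Xⱼ=1 if box j is empty. P(Xⱼ=1) = ((3-1)/3)^7 = 128/2187.
By linearity, E[#empty] = 3·128/2187 = 128/729.
≈ 0.176

0.176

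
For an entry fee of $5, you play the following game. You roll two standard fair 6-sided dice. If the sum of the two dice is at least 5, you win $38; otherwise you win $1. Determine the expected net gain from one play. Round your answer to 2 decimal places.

E[payout] = (1/6)·1 + (5/6)·38 = 191/6
Expected profit = 191/6 − 5 = 161/6 ≈ $26.83

$26.83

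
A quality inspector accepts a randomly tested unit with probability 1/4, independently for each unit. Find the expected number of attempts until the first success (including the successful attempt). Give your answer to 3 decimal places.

For a geometric distribution, E[trials] = 1/p = 1/(1/4) = 4.
≈ 4.000

4.000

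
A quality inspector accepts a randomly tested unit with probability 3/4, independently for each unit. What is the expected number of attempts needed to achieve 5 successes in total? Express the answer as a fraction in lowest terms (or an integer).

20/3

By linearity (sum of 5 independent geometric waits), E[trials] = 5/p = 5/(3/4) = 20/3.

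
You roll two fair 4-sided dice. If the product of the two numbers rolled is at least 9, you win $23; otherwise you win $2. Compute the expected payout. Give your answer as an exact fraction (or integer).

29/4 dollars

E[payout] = (3/4)·2 + (1/4)·23 = 29/4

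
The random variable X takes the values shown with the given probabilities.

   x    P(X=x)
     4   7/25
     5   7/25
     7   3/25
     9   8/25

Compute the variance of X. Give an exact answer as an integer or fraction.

2714/625

E[X] = (7/25)·4 + (7/25)·5 + (3/25)·7 + (8/25)·9 = 156/25
E[X²] = (7/25)·16 + (7/25)·25 + (3/25)·49 + (8/25)·81 = 1082/25
Var(X) = 1082/25 − (156/25)² = 2714/625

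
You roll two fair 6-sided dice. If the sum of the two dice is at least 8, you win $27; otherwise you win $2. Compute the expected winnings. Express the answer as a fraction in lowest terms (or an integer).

E[payout] = (7/12)·2 + (5/12)·27 = 149/12

149/12 dollars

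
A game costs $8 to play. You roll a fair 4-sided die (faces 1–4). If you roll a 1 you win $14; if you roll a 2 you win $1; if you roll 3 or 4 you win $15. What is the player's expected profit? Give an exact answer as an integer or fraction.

E[payout] = (1/4)·1 + (1/4)·14 + (1/2)·15 = 45/4
Expected profit = 45/4 − 8 = 13/4

13/4 dollars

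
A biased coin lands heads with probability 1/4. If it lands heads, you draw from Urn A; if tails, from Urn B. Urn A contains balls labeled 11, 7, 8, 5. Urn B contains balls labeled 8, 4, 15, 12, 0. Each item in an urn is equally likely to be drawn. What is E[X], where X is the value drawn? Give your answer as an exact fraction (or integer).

623/80

E[X | Urn A] = (11 + 7 + 8 + 5)/4 = 31/4
E[X | Urn B] = (8 + 4 + 15 + 12 + 0)/5 = 39/5
E[X] = (1/4)·31/4 + (3/4)·39/5 = 623/80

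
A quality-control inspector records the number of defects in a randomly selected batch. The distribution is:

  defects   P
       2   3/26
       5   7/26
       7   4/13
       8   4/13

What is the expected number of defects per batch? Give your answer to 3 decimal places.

6.192

E[X] = (3/26)·2 + (7/26)·5 + (4/13)·7 + (4/13)·8
     = 161/26 ≈ 6.192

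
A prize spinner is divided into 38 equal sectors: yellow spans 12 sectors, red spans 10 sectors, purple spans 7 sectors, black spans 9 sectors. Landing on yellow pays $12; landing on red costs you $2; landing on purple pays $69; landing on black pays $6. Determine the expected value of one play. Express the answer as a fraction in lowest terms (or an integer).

E[payout] = (12/38)·12 + (10/38)·(-2) + (7/38)·69 + (9/38)·6 = 661/38

661/38 dollars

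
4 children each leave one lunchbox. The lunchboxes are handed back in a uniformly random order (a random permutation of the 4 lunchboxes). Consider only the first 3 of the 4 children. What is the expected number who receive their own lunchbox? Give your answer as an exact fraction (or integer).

Let Xᵢ = 1 if person i gets their own lunchbox. For each i, P(Xᵢ=1) = 1/4.
By linearity of expectation, E[X₁+…+X_3] = 3·(1/4) = 3/4.

3/4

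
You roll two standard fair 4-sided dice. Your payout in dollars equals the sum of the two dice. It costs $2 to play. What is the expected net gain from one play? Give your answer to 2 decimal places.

$3.00

Distribution of the sum of the two dice: 2 w.p. 1/16, 3 w.p. 1/8, 4 w.p. 3/16, 5 w.p. 1/4, 6 w.p. 3/16, 7 w.p. 1/8, …
E[payout] = (1/16)·2 + (1/8)·3 + (3/16)·4 + (1/4)·5 + (3/16)·6 + (1/8)·7 + (1/16)·8 = 5
Expected profit = 5 − 2 = 3 ≈ $3.00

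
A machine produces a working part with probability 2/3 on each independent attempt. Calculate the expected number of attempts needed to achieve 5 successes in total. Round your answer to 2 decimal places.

By linearity (sum of 5 independent geometric waits), E[trials] = 5/p = 5/(2/3) = 15/2.
≈ 7.50

7.50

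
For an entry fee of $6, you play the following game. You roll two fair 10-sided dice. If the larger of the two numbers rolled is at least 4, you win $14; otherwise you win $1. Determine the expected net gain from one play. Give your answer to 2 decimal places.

E[payout] = (9/100)·1 + (91/100)·14 = 1283/100
Expected profit = 1283/100 − 6 = 683/100 ≈ $6.83

$6.83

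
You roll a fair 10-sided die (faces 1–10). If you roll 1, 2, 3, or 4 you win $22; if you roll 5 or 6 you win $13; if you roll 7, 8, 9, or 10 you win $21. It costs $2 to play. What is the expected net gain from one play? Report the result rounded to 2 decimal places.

$17.80

E[payout] = (1/5)·13 + (2/5)·21 + (2/5)·22 = 99/5
Expected profit = 99/5 − 2 = 89/5 ≈ $17.80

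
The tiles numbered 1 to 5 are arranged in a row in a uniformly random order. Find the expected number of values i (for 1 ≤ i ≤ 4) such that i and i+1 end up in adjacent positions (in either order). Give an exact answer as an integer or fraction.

For each i ∈ {1,…,4}, let Xᵢ = 1 if i and i+1 are adjacent. P(Xᵢ=1) = 2·(5−1)!/5! = 2/5.
By linearity, E[ΣXᵢ] = (4)·(2/5) = 8/5.

8/5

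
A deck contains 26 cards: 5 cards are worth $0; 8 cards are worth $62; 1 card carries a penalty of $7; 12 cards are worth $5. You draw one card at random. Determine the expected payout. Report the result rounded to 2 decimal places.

$21.12

E[payout] = (5/26)·0 + (8/26)·62 + (1/26)·(-7) + (12/26)·5 = 549/26
≈ $21.12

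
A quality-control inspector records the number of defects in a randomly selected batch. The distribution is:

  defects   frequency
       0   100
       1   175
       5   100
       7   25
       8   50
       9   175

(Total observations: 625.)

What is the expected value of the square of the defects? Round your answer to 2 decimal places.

Total = 625, so P(defects=0) = 100/625, etc.
E[X²] = (4/25)·0 + (7/25)·1 + (4/25)·25 + (1/25)·49 + (2/25)·64 + (7/25)·81
     = 851/25 ≈ 34.04

34.04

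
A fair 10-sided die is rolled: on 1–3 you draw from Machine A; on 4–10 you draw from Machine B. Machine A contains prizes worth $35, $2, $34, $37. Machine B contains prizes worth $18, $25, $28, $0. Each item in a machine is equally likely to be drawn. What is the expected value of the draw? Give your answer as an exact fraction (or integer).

E[X | Machine A] = (35 + 2 + 34 + 37)/4 = 27
E[X | Machine B] = (18 + 25 + 28 + 0)/4 = 71/4
E[X] = (3/10)·27 + (7/10)·71/4 = 821/40

821/40 dollars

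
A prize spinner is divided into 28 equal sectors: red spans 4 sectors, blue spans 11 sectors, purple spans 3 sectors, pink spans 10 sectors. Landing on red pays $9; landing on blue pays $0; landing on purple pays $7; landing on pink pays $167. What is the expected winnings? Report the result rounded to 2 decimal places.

E[payout] = (4/28)·9 + (11/28)·0 + (3/28)·7 + (10/28)·167 = 1727/28
≈ $61.68

$61.68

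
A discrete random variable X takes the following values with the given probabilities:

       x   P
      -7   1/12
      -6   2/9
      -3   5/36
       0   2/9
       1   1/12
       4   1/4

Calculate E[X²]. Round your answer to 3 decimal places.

E[X²] = (1/12)·49 + (2/9)·36 + (5/36)·9 + (2/9)·0 + (1/12)·1 + (1/4)·16
     = 209/12 ≈ 17.417

17.417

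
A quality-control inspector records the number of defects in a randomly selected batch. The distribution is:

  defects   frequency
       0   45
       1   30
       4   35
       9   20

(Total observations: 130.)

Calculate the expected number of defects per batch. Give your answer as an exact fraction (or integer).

Total = 130, so P(defects=0) = 45/130, etc.
E[X] = (9/26)·0 + (3/13)·1 + (7/26)·4 + (2/13)·9
     = 35/13

35/13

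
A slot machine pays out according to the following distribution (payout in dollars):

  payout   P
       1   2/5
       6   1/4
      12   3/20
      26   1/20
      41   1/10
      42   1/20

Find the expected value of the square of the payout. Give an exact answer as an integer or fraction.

3211/10

E[X²] = (2/5)·1 + (1/4)·36 + (3/20)·144 + (1/20)·676 + (1/10)·1681 + (1/20)·1764
     = 3211/10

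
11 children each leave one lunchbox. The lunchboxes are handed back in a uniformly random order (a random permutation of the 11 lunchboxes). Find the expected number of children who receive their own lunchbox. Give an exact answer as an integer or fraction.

1

Let Xᵢ = 1 if person i gets their own lunchbox. For each i, P(Xᵢ=1) = 1/11.
By linearity of expectation, E[X₁+…+X_11] = 11·(1/11) = 1.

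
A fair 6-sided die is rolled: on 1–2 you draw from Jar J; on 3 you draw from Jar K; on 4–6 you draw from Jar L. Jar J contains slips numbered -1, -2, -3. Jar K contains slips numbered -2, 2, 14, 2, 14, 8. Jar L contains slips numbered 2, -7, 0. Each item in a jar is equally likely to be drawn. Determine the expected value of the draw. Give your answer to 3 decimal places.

-0.444

E[X | Jar J] = (-1 − 2 − 3)/3 = -2
E[X | Jar K] = (-2 + 2 + 14 + 2 + 14 + 8)/6 = 19/3
E[X | Jar L] = (2 − 7 + 0)/3 = -5/3
E[X] = (1/3)·(-2) + (1/6)·19/3 + (1/2)·(-5/3) = -4/9 ≈ -0.444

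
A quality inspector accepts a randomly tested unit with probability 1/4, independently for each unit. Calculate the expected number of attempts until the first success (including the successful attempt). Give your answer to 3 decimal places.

4.000

For a geometric distribution, E[trials] = 1/p = 1/(1/4) = 4.
≈ 4.000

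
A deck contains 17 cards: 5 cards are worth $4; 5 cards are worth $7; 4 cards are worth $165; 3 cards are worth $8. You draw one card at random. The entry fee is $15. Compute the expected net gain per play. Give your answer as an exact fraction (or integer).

484/17 dollars

E[payout] = (5/17)·4 + (5/17)·7 + (4/17)·165 + (3/17)·8 = 739/17
Expected profit = 739/17 − 15 = 484/17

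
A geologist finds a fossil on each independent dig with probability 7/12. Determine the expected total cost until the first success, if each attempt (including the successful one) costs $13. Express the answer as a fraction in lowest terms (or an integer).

E[#attempts] = 1/p = 12/7; E[cost] = 13·12/7 = 156/7.

156/7 dollars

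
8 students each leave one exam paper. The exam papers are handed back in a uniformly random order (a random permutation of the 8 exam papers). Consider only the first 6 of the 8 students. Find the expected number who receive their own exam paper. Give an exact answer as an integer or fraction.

3/4

Let Xᵢ = 1 if person i gets their own exam paper. For each i, P(Xᵢ=1) = 1/8.
By linearity of expectation, E[X₁+…+X_6] = 6·(1/8) = 3/4.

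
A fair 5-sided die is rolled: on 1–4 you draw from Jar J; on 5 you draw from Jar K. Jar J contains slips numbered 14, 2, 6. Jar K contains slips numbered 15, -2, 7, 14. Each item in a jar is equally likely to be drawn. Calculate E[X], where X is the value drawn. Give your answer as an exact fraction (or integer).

E[X | Jar J] = (14 + 2 + 6)/3 = 22/3
E[X | Jar K] = (15 − 2 + 7 + 14)/4 = 17/2
E[X] = (4/5)·22/3 + (1/5)·17/2 = 227/30

227/30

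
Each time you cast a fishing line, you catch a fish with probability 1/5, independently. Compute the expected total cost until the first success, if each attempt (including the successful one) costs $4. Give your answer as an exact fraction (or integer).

E[#attempts] = 1/p = 5; E[cost] = 4·5 = 20.

$20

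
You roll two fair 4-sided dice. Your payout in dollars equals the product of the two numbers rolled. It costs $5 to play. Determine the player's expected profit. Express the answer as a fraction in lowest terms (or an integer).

5/4 dollars

Distribution of the product of the two numbers rolled: 1 w.p. 1/16, 2 w.p. 1/8, 3 w.p. 1/8, 4 w.p. 3/16, 6 w.p. 1/8, 8 w.p. 1/8, …
E[payout] = (1/16)·1 + (1/8)·2 + (1/8)·3 + (3/16)·4 + (1/8)·6 + (1/8)·8 + (1/16)·9 + (1/8)·12 + (1/16)·16 = 25/4
Expected profit = 25/4 − 5 = 5/4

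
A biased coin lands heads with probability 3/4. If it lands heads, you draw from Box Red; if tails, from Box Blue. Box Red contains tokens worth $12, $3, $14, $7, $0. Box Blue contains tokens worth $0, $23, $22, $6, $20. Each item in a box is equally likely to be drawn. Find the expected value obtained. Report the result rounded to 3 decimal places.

$8.950

E[X | Box Red] = (12 + 3 + 14 + 7 + 0)/5 = 36/5
E[X | Box Blue] = (0 + 23 + 22 + 6 + 20)/5 = 71/5
E[X] = (3/4)·36/5 + (1/4)·71/5 = 179/20 ≈ 8.950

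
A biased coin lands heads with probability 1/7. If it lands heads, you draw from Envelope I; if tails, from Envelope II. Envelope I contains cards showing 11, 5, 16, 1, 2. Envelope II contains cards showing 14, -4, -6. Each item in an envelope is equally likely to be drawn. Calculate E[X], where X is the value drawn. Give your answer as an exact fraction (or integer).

E[X | Envelope I] = (11 + 5 + 16 + 1 + 2)/5 = 7
E[X | Envelope II] = (14 − 4 − 6)/3 = 4/3
E[X] = (1/7)·7 + (6/7)·4/3 = 15/7

15/7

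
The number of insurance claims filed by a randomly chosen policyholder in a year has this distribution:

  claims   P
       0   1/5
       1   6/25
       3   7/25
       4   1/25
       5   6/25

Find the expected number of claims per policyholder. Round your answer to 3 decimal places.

E[X] = (1/5)·0 + (6/25)·1 + (7/25)·3 + (1/25)·4 + (6/25)·5
     = 61/25 ≈ 2.440

2.440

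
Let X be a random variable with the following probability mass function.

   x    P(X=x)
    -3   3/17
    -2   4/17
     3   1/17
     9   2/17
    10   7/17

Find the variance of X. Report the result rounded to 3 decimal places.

E[X] = (3/17)·(-3) + (4/17)·(-2) + (1/17)·3 + (2/17)·9 + (7/17)·10 = 74/17
E[X²] = (3/17)·9 + (4/17)·4 + (1/17)·9 + (2/17)·81 + (7/17)·100 = 914/17
Var(X) = 914/17 − (74/17)² = 10062/289 ≈ 34.817

34.817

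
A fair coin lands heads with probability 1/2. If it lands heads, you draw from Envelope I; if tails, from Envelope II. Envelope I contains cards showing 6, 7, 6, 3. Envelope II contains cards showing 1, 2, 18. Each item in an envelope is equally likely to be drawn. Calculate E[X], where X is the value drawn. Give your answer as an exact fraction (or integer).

E[X | Envelope I] = (6 + 7 + 6 + 3)/4 = 11/2
E[X | Envelope II] = (1 + 2 + 18)/3 = 7
E[X] = (1/2)·11/2 + (1/2)·7 = 25/4

25/4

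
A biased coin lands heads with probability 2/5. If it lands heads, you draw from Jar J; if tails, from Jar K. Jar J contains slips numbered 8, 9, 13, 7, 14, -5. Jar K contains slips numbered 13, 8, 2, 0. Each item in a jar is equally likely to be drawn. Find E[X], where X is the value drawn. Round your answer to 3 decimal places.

6.517

E[X | Jar J] = (8 + 9 + 13 + 7 + 14 − 5)/6 = 23/3
E[X | Jar K] = (13 + 8 + 2 + 0)/4 = 23/4
E[X] = (2/5)·23/3 + (3/5)·23/4 = 391/60 ≈ 6.517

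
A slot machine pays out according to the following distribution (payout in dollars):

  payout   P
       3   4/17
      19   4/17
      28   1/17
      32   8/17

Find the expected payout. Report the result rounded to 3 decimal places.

E[X] = (4/17)·3 + (4/17)·19 + (1/17)·28 + (8/17)·32
     = 372/17 ≈ 21.882

$21.882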